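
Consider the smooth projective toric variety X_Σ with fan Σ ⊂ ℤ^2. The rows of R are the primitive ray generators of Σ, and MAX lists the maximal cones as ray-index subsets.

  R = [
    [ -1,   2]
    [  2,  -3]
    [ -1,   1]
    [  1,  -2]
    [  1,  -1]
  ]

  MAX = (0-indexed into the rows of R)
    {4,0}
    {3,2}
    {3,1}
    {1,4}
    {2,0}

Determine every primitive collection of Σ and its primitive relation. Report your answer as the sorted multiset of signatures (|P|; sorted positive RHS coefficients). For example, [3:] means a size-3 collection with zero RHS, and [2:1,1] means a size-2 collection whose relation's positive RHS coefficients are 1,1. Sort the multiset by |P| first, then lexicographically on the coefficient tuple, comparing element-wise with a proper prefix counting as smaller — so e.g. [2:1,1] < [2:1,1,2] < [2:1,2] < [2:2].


|primitive collections| = 5. Relations:

  P = {0,3}:  v_{0} + v_{3} = 0  so sig = [2:]
  P = {2,4}:  v_{2} + v_{4} = 0  so sig = [2:]
  P = {0,1}:  v_{0} + v_{1} = v_{4}  so sig = [2:1]
  P = {1,2}:  v_{1} + v_{2} = v_{3}  so sig = [2:1]
  P = {3,4}:  v_{3} + v_{4} = v_{1}  so sig = [2:1]

Signatures (|P|; sorted positive RHS coefficients), sorted:
    |P|=2: 5 collections, coeffs (), (), (1), (1), (1)


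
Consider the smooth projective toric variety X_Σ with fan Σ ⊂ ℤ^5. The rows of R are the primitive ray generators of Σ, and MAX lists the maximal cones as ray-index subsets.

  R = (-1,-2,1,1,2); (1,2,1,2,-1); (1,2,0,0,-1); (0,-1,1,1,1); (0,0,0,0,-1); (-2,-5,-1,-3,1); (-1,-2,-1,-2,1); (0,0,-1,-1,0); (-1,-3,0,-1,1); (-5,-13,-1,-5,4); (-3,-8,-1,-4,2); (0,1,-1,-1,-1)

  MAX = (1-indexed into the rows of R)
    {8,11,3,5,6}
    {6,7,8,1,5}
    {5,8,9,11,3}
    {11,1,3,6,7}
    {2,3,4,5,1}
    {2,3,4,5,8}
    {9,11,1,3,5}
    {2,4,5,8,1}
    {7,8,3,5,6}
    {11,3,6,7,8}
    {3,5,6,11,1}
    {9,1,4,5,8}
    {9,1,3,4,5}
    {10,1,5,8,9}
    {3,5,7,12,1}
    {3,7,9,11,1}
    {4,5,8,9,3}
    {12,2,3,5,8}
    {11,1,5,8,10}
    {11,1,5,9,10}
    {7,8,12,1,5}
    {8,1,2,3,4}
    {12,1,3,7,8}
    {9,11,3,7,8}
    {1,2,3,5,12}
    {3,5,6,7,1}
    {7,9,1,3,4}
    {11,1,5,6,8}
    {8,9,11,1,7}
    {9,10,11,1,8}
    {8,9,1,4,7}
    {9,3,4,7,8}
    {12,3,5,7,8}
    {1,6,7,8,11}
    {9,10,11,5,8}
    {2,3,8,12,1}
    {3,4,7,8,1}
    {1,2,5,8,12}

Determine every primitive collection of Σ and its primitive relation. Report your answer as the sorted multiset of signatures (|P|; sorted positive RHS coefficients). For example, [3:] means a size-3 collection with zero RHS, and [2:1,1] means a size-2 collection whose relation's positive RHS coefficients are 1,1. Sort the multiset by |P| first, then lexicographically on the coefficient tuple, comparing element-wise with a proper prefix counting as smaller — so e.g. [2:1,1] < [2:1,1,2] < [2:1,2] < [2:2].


Minimal non-faces — 25 found among 12 rays, 38 max cones:

  P={2,7}:  v_{2} + v_{7} = 0  so sig = [2:]
  P={4,12}:  v_{4} + v_{12} = 0  so sig = [2:]
  P={6,9}:  v_{6} + v_{9} = v_{11}  so sig = [2:1]
  P={2,6}:  v_{2} + v_{6} = v_{5} + v_{9}  so sig = [2:1,1]
  P={2,9}:  v_{2} + v_{9} = v_{4} + v_{5}  so sig = [2:1,1]
  P={3,10}:  v_{3} + v_{10} = v_{9} + v_{11}  so sig = [2:1,1]
  P={9,12}:  v_{9} + v_{12} = v_{5} + v_{7}  so sig = [2:1,1]
  P={11,12}:  v_{11} + v_{12} = v_{5} + v_{6} + v_{7}  so sig = [2:1,1,1]
  P={7,10}:  v_{7} + v_{10} = v_{1} + v_{6} + v_{8} + v_{11}  so sig = [2:1,1,1,1]
  P={6,10}:  v_{6} + v_{10} = v_{1} + v_{5} + v_{8} + 2·v_{11}  so sig = [2:1,1,1,2]
  P={10,12}:  v_{10} + v_{12} = v_{1} + v_{5} + 2·v_{6} + v_{8}  so sig = [2:1,1,1,2]
  P={4,10}:  v_{4} + v_{10} = v_{1} + v_{5} + v_{8} + 4·v_{9}  so sig = [2:1,1,1,4]
  P={2,10}:  v_{2} + v_{10} = v_{1} + 2·v_{5} + v_{8} + 3·v_{9}  so sig = [2:1,1,2,3]
  P={2,11}:  v_{2} + v_{11} = v_{5} + 2·v_{9}  so sig = [2:1,2]
  P={4,6}:  v_{4} + v_{6} = 2·v_{9}  so sig = [2:2]
  P={6,12}:  v_{6} + v_{12} = 2·v_{5} + 2·v_{7}  so sig = [2:2,2]
  P={4,11}:  v_{4} + v_{11} = 3·v_{9}  so sig = [2:3]
  P={4,5,7}:  v_{4} + v_{5} + v_{7} = v_{9}  so sig = [3:1]
  P={5,7,9}:  v_{5} + v_{7} + v_{9} = v_{6}  so sig = [3:1]
  P={5,7,11}:  v_{5} + v_{7} + v_{11} = 2·v_{6}  so sig = [3:2]
  P={1,3,5,8}:  v_{1} + v_{3} + v_{5} + v_{8} = 0  so sig = [4:]
  P={1,3,6,8}:  v_{1} + v_{3} + v_{6} + v_{8} = v_{7} + v_{9}  so sig = [4:1,1]
  P={1,3,8,9}:  v_{1} + v_{3} + v_{8} + v_{9} = v_{4} + v_{7}  so sig = [4:1,1]
  P={1,3,8,11}:  v_{1} + v_{3} + v_{8} + v_{11} = v_{7} + 2·v_{9}  so sig = [4:1,2]
  P={1,5,8,9,11}:  v_{1} + v_{5} + v_{8} + v_{9} + v_{11} = v_{10}  so sig = [5:1]

Signatures (|P|; sorted positive RHS coefficients), sorted:
    |P|=2: 17 collections, coeffs (), (), (1), (1,1), (1,1), (1,1), (1,1), (1,1,1), (1,1,1,1), (1,1,1,2), (1,1,1,2), (1,1,1,4), (1,1,2,3), (1,2), (2), (2,2), (3)
    |P|=3: 3 collections, coeffs (1), (1), (2)
    |P|=4: 4 collections, coeffs (), (1,1), (1,1), (1,2)
    |P|=5: 1 collection, coeffs (1)


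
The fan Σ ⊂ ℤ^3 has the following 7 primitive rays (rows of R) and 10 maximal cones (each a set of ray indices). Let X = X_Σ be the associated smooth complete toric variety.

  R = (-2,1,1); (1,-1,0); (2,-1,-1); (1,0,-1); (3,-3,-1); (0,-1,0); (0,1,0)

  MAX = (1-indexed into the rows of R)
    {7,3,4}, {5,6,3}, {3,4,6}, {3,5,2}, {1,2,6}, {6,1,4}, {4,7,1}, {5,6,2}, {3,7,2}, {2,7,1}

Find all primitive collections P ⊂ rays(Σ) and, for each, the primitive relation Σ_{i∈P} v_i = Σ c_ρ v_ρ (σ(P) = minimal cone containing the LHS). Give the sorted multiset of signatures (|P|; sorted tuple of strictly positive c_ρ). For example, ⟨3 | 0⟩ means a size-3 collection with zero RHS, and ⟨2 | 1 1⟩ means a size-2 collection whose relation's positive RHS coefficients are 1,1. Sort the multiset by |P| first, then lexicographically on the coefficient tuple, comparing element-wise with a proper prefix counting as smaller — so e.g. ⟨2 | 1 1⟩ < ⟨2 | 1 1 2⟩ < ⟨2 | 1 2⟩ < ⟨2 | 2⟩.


Σ has 7 primitive collections:

  P={1,3}:  v_{1} + v_{3} = 0  ⇒ sig = ⟨2 | 0⟩
  P={6,7}:  v_{6} + v_{7} = 0  ⇒ sig = ⟨2 | 0⟩
  P={2,4}:  v_{2} + v_{4} = v_{3}  ⇒ sig = ⟨2 | 1⟩
  P={1,5}:  v_{1} + v_{5} = v_{2} + v_{6}  ⇒ sig = ⟨2 | 1 1⟩
  P={5,7}:  v_{5} + v_{7} = v_{2} + v_{3}  ⇒ sig = ⟨2 | 1 1⟩
  P={4,5}:  v_{4} + v_{5} = 2·v_{3} + v_{6}  ⇒ sig = ⟨2 | 1 2⟩
  P={2,3,6}:  v_{2} + v_{3} + v_{6} = v_{5}  ⇒ sig = ⟨3 | 1⟩

Hence PRS(X_Σ) =
[⟨2 | 0⟩, ⟨2 | 0⟩, ⟨2 | 1⟩, ⟨2 | 1 1⟩, ⟨2 | 1 1⟩, ⟨2 | 1 2⟩, ⟨3 | 1⟩]


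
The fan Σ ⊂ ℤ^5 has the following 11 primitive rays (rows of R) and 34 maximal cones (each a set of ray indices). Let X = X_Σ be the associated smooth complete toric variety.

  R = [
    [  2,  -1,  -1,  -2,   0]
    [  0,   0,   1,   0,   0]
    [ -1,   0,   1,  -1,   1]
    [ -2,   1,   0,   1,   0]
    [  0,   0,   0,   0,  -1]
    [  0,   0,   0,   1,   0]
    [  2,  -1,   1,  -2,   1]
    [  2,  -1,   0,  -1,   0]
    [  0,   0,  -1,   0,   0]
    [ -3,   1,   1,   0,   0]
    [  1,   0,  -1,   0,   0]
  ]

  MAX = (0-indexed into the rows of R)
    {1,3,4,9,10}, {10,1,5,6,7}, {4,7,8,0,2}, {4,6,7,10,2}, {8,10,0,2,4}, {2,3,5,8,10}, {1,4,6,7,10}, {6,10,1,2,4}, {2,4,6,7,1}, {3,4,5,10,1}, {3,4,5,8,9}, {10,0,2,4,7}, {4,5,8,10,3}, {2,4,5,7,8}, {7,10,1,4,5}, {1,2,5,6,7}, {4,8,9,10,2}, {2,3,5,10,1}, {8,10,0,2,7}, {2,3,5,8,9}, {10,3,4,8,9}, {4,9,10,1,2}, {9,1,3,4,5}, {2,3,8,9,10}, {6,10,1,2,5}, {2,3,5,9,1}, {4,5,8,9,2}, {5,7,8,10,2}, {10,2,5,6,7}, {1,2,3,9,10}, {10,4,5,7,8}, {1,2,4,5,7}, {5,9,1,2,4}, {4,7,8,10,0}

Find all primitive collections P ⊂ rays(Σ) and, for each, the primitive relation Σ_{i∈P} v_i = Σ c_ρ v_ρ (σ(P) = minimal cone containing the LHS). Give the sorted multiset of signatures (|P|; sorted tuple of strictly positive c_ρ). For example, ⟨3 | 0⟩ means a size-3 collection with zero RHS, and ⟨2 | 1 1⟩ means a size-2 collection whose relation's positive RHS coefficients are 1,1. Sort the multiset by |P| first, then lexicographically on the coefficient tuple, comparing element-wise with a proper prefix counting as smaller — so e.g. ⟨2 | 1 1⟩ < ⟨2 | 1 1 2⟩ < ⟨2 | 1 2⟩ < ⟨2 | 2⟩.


Δ(Σ) — 11 vertices, 17 min non-faces:

  • {1,8}:  v_{1} + v_{8} = 0  ⇒ sig = ⟨2 | 0⟩
  • {3,7}:  v_{3} + v_{7} = 0  ⇒ sig = ⟨2 | 0⟩
  • {0,5}:  v_{0} + v_{5} = v_{7} + v_{8}  ⇒ sig = ⟨2 | 1 1⟩
  • {7,9}:  v_{7} + v_{9} = v_{2} + v_{4}  ⇒ sig = ⟨2 | 1 1⟩
  • {3,6}:  v_{3} + v_{6} = v_{1} + v_{2} + v_{10}  ⇒ sig = ⟨2 | 1 1 1⟩
  • {6,8}:  v_{6} + v_{8} = v_{2} + v_{7} + v_{10}  ⇒ sig = ⟨2 | 1 1 1⟩
  • {0,1}:  v_{0} + v_{1} = v_{2} + v_{4} + v_{7} + v_{10}  ⇒ sig = ⟨2 | 1 1 1 1⟩
  • {0,3}:  v_{0} + v_{3} = v_{2} + v_{4} + v_{8} + v_{10}  ⇒ sig = ⟨2 | 1 1 1 1⟩
  • {6,9}:  v_{6} + v_{9} = v_{1} + 2·v_{2} + v_{4} + v_{10}  ⇒ sig = ⟨2 | 1 1 1 2⟩
  • {0,9}:  v_{0} + v_{9} = 2·v_{2} + 2·v_{4} + v_{8} + v_{10}  ⇒ sig = ⟨2 | 1 1 2 2⟩
  • {0,6}:  v_{0} + v_{6} = 2·v_{2} + v_{4} + 2·v_{7} + 2·v_{10}  ⇒ sig = ⟨2 | 1 2 2 2⟩
  • {2,3,4}:  v_{2} + v_{3} + v_{4} = v_{9}  ⇒ sig = ⟨3 | 1⟩
  • {5,9,10}:  v_{5} + v_{9} + v_{10} = v_{3}  ⇒ sig = ⟨3 | 1⟩
  • {4,5,6}:  v_{4} + v_{5} + v_{6} = v_{1} + v_{7}  ⇒ sig = ⟨3 | 1 1⟩
  • {2,4,5,10}:  v_{2} + v_{4} + v_{5} + v_{10} = 0  ⇒ sig = ⟨4 | 0⟩
  • {1,2,7,10}:  v_{1} + v_{2} + v_{7} + v_{10} = v_{6}  ⇒ sig = ⟨4 | 1⟩
  • {2,4,7,8,10}:  v_{2} + v_{4} + v_{7} + v_{8} + v_{10} = v_{0}  ⇒ sig = ⟨5 | 1⟩

Hence PRS(X_Σ) =
[⟨2 | 0⟩, ⟨2 | 0⟩, ⟨2 | 1 1⟩, ⟨2 | 1 1⟩, ⟨2 | 1 1 1⟩, ⟨2 | 1 1 1⟩, ⟨2 | 1 1 1 1⟩, ⟨2 | 1 1 1 1⟩, ⟨2 | 1 1 1 2⟩, ⟨2 | 1 1 2 2⟩, ⟨2 | 1 2 2 2⟩, ⟨3 | 1⟩, ⟨3 | 1⟩, ⟨3 | 1 1⟩, ⟨4 | 0⟩, ⟨4 | 1⟩, ⟨5 | 1⟩]


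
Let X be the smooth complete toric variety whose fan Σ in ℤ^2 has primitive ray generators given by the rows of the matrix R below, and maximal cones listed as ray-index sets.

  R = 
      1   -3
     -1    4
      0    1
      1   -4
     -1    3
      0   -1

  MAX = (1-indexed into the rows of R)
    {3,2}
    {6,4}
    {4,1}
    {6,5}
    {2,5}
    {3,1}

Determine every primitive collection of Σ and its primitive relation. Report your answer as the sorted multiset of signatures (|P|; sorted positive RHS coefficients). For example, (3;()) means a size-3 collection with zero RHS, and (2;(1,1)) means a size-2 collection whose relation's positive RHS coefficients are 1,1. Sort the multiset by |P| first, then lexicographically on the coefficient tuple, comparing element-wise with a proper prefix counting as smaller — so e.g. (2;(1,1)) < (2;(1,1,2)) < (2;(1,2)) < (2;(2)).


Minimal non-faces — 9 found among 6 rays, 6 max cones:

  • {1,5}:  v_{1} + v_{5} = 0  ⟹  sig = (2;())
  • {2,4}:  v_{2} + v_{4} = 0  ⟹  sig = (2;())
  • {3,6}:  v_{3} + v_{6} = 0  ⟹  sig = (2;())
  • {1,2}:  v_{1} + v_{2} = v_{3}  ⟹  sig = (2;(1))
  • {1,6}:  v_{1} + v_{6} = v_{4}  ⟹  sig = (2;(1))
  • {2,6}:  v_{2} + v_{6} = v_{5}  ⟹  sig = (2;(1))
  • {3,4}:  v_{3} + v_{4} = v_{1}  ⟹  sig = (2;(1))
  • {3,5}:  v_{3} + v_{5} = v_{2}  ⟹  sig = (2;(1))
  • {4,5}:  v_{4} + v_{5} = v_{6}  ⟹  sig = (2;(1))

Signatures (|P|; sorted positive RHS coefficients), sorted:
    |P|=2: 9 collections, coeffs (), (), (), (1), (1), (1), (1), (1), (1)


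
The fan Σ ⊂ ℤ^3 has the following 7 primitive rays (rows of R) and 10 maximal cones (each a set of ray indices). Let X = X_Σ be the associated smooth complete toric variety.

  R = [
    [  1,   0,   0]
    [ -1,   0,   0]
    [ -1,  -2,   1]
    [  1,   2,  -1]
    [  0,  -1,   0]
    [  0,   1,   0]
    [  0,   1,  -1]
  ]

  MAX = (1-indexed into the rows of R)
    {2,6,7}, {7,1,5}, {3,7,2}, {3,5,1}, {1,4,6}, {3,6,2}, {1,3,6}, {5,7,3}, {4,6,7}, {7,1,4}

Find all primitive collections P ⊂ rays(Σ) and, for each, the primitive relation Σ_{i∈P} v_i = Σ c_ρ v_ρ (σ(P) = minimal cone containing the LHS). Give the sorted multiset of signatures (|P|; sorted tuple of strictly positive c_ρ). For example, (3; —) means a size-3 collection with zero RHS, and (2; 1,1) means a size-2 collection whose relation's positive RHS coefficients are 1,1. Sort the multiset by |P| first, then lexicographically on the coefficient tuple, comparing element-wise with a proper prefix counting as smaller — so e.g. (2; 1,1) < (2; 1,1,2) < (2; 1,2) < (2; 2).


The 9 primitive collections of Σ (r=7, n=3):

  P={1,2}:  v_{1} + v_{2} = 0 ; sig = (2; —)
  P={3,4}:  v_{3} + v_{4} = 0 ; sig = (2; —)
  P={5,6}:  v_{5} + v_{6} = 0 ; sig = (2; —)
  P={2,4}:  v_{2} + v_{4} = v_{6} + v_{7} ; sig = (2; 1,1)
  P={2,5}:  v_{2} + v_{5} = v_{3} + v_{7} ; sig = (2; 1,1)
  P={4,5}:  v_{4} + v_{5} = v_{1} + v_{7} ; sig = (2; 1,1)
  P={1,3,7}:  v_{1} + v_{3} + v_{7} = v_{5} ; sig = (3; 1)
  P={1,6,7}:  v_{1} + v_{6} + v_{7} = v_{4} ; sig = (3; 1)
  P={3,6,7}:  v_{3} + v_{6} + v_{7} = v_{2} ; sig = (3; 1)

Hence PRS(X_Σ) =
    (2; —)
    (2; —)
    (2; —)
    (2; 1,1)
    (2; 1,1)
    (2; 1,1)
    (3; 1)
    (3; 1)
    (3; 1)


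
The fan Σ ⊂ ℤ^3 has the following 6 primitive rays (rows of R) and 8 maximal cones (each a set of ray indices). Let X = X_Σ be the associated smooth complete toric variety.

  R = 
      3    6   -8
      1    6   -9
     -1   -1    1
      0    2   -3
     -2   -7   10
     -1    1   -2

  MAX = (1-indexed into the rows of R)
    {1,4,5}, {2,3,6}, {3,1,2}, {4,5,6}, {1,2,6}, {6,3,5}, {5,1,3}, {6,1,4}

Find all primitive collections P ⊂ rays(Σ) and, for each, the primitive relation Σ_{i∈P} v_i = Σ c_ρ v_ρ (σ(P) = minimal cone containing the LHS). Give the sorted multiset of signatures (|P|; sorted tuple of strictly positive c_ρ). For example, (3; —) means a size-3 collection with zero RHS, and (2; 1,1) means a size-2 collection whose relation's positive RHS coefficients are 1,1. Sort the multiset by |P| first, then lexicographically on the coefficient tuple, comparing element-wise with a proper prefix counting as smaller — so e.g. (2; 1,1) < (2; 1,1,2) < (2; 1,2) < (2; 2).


Primitive collections (5):

  P={2,5}:  v_{2} + v_{5} = v_{3}  so sig = (2; 1)
  P={3,4}:  v_{3} + v_{4} = v_{6}  so sig = (2; 1)
  P={2,4}:  v_{2} + v_{4} = v_{1} + 2·v_{6}  so sig = (2; 1,2)
  P={1,5,6}:  v_{1} + v_{5} + v_{6} = 0  so sig = (3; —)
  P={1,3,6}:  v_{1} + v_{3} + v_{6} = v_{2}  so sig = (3; 1)

Signatures (|P|; sorted positive RHS coefficients), sorted:
    (2; 1)
    (2; 1)
    (2; 1,2)
    (3; —)
    (3; 1)


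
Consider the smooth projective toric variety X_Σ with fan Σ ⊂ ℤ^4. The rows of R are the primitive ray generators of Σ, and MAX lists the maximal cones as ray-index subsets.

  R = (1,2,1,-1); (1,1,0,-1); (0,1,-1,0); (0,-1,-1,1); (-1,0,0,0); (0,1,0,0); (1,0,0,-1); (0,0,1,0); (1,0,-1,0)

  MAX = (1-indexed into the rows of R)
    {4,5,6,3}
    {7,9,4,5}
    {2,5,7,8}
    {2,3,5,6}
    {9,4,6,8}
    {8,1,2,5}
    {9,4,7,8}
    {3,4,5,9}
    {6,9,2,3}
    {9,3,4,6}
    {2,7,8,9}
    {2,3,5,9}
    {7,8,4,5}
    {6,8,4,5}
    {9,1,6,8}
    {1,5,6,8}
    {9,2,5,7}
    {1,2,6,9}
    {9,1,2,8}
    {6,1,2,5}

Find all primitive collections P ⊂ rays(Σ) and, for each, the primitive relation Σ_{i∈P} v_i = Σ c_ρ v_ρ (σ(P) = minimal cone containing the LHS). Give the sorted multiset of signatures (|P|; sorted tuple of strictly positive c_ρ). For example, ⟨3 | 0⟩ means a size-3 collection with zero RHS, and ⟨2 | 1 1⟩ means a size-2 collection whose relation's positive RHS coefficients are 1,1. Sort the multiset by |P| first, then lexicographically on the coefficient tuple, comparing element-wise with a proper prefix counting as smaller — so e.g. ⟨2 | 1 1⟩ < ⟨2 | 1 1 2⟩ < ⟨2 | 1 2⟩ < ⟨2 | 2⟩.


The 11 primitive collections of Σ (r=9, n=4):

  {2,4}:  v_{2} + v_{4} = v_{9} ; sig = ⟨2 | 1⟩
  {3,8}:  v_{3} + v_{8} = v_{6} ; sig = ⟨2 | 1⟩
  {6,7}:  v_{6} + v_{7} = v_{2} ; sig = ⟨2 | 1⟩
  {1,4}:  v_{1} + v_{4} = v_{6} + v_{8} + v_{9} ; sig = ⟨2 | 1 1 1⟩
  {3,7}:  v_{3} + v_{7} = v_{2} + v_{5} + v_{9} ; sig = ⟨2 | 1 1 1⟩
  {1,3}:  v_{1} + v_{3} = v_{2} + 2·v_{6} ; sig = ⟨2 | 1 2⟩
  {1,7}:  v_{1} + v_{7} = 2·v_{2} + v_{8} ; sig = ⟨2 | 1 2⟩
  {5,8,9}:  v_{5} + v_{8} + v_{9} = 0 ; sig = ⟨3 | 0⟩
  {2,6,8}:  v_{2} + v_{6} + v_{8} = v_{1} ; sig = ⟨3 | 1⟩
  {5,6,9}:  v_{5} + v_{6} + v_{9} = v_{3} ; sig = ⟨3 | 1⟩
  {1,5,9}:  v_{1} + v_{5} + v_{9} = v_{2} + v_{6} ; sig = ⟨3 | 1 1⟩

Signatures (|P|; sorted positive RHS coefficients), sorted:
    ⟨2 | 1⟩
    ⟨2 | 1⟩
    ⟨2 | 1⟩
    ⟨2 | 1 1 1⟩
    ⟨2 | 1 1 1⟩
    ⟨2 | 1 2⟩
    ⟨2 | 1 2⟩
    ⟨3 | 0⟩
    ⟨3 | 1⟩
    ⟨3 | 1⟩
    ⟨3 | 1 1⟩


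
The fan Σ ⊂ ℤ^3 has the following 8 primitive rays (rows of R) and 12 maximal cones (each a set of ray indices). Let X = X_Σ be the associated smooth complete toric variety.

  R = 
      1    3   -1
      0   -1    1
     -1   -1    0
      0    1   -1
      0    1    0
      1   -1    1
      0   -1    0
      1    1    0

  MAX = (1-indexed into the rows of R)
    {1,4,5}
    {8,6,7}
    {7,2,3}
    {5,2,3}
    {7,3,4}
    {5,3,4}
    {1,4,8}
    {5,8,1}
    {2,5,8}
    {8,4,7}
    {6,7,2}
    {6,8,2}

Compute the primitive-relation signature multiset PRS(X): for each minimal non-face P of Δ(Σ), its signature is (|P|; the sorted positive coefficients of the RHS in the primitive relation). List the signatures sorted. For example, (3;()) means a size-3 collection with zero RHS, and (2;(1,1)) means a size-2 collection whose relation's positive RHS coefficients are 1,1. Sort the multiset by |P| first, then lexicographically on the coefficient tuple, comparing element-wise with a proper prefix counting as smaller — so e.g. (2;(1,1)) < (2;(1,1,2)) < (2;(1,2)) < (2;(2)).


12 minimal non-faces of Δ(Σ) (on 8 rays):

  P={2,4}:  v_{2} + v_{4} = 0  ⟹  sig = (2;())
  P={3,8}:  v_{3} + v_{8} = 0  ⟹  sig = (2;())
  P={5,7}:  v_{5} + v_{7} = 0  ⟹  sig = (2;())
  P={1,2}:  v_{1} + v_{2} = v_{5} + v_{8}  ⟹  sig = (2;(1,1))
  P={1,3}:  v_{1} + v_{3} = v_{4} + v_{5}  ⟹  sig = (2;(1,1))
  P={1,7}:  v_{1} + v_{7} = v_{4} + v_{8}  ⟹  sig = (2;(1,1))
  P={3,6}:  v_{3} + v_{6} = v_{2} + v_{7}  ⟹  sig = (2;(1,1))
  P={4,6}:  v_{4} + v_{6} = v_{7} + v_{8}  ⟹  sig = (2;(1,1))
  P={5,6}:  v_{5} + v_{6} = v_{2} + v_{8}  ⟹  sig = (2;(1,1))
  P={1,6}:  v_{1} + v_{6} = 2·v_{8}  ⟹  sig = (2;(2))
  P={2,7,8}:  v_{2} + v_{7} + v_{8} = v_{6}  ⟹  sig = (3;(1))
  P={4,5,8}:  v_{4} + v_{5} + v_{8} = v_{1}  ⟹  sig = (3;(1))

Sorted signature multiset PRS(X):
[(2;()), (2;()), (2;()), (2;(1,1)), (2;(1,1)), (2;(1,1)), (2;(1,1)), (2;(1,1)), (2;(1,1)), (2;(2)), (3;(1)), (3;(1))]


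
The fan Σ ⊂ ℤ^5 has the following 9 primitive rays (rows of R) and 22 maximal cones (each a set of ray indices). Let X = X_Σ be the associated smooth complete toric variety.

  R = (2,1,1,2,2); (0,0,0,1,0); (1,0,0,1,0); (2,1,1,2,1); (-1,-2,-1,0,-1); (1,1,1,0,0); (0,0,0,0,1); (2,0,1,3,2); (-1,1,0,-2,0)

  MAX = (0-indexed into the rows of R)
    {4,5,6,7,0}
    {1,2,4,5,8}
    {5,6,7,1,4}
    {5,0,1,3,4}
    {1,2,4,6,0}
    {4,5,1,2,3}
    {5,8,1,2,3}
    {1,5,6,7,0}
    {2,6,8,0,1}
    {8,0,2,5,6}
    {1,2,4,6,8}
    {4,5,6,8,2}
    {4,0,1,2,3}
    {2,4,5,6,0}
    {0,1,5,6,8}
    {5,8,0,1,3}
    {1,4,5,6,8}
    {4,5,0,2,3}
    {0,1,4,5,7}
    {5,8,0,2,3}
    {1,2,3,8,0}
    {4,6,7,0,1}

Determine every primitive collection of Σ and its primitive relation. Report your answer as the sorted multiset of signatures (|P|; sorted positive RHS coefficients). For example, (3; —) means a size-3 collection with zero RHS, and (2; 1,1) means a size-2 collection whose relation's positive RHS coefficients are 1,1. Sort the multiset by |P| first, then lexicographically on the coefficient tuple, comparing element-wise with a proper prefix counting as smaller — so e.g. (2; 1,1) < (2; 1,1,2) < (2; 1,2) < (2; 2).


The 9 primitive collections of Σ (r=9, n=5):

  • {3,6}:  v_{3} + v_{6} = v_{0}  ⟹  sig = (2; 1)
  • {2,7}:  v_{2} + v_{7} = v_{0} + v_{3} + v_{4}  ⟹  sig = (2; 1,1,1)
  • {3,7}:  v_{3} + v_{7} = 2·v_{0} + v_{1} + v_{4} + v_{5}  ⟹  sig = (2; 1,1,1,2)
  • {7,8}:  v_{7} + v_{8} = v_{1} + v_{5} + 2·v_{6}  ⟹  sig = (2; 1,1,2)
  • {3,4,8}:  v_{3} + v_{4} + v_{8} = 0  ⟹  sig = (3; —)
  • {0,4,8}:  v_{0} + v_{4} + v_{8} = v_{6}  ⟹  sig = (3; 1)
  • {1,2,5,6}:  v_{1} + v_{2} + v_{5} + v_{6} = v_{3}  ⟹  sig = (4; 1)
  • {0,1,2,5}:  v_{0} + v_{1} + v_{2} + v_{5} = 2·v_{3}  ⟹  sig = (4; 2)
  • {0,1,4,5,6}:  v_{0} + v_{1} + v_{4} + v_{5} + v_{6} = v_{7}  ⟹  sig = (5; 1)

Hence PRS(X_Σ) =
[(2; 1), (2; 1,1,1), (2; 1,1,1,2), (2; 1,1,2), (3; —), (3; 1), (4; 1), (4; 2), (5; 1)]


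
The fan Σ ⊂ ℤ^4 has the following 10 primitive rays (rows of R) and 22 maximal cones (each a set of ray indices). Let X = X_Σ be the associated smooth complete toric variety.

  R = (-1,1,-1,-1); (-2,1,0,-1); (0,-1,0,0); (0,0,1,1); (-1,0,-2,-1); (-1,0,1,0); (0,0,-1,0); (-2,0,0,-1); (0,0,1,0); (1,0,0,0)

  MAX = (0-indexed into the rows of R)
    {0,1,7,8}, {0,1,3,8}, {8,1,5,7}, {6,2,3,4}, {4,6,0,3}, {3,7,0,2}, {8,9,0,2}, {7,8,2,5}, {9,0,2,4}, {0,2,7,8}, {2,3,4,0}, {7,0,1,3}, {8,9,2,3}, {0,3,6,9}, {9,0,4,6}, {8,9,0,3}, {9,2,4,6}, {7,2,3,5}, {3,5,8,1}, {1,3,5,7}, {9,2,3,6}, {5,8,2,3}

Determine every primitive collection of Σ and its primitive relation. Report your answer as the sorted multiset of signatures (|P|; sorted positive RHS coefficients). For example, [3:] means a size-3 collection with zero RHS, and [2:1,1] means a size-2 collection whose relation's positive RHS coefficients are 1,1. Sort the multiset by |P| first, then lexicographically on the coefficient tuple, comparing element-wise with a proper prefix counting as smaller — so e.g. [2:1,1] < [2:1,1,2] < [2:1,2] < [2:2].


Primitive collections (18):

  P={6,8}:  v_{6} + v_{8} = 0 ; sig = [2:]
  P={0,5}:  v_{0} + v_{5} = v_{1} ; sig = [2:1]
  P={1,2}:  v_{1} + v_{2} = v_{7} ; sig = [2:1]
  P={5,9}:  v_{5} + v_{9} = v_{8} ; sig = [2:1]
  P={1,9}:  v_{1} + v_{9} = v_{0} + v_{8} ; sig = [2:1,1]
  P={4,8}:  v_{4} + v_{8} = v_{0} + v_{2} ; sig = [2:1,1]
  P={5,6}:  v_{5} + v_{6} = v_{0} + v_{2} + v_{3} ; sig = [2:1,1,1]
  P={7,9}:  v_{7} + v_{9} = v_{0} + v_{2} + v_{8} ; sig = [2:1,1,1]
  P={1,6}:  v_{1} + v_{6} = 2·v_{0} + v_{2} + v_{3} ; sig = [2:1,1,2]
  P={4,5}:  v_{4} + v_{5} = 2·v_{0} + 2·v_{2} + v_{3} ; sig = [2:1,2,2]
  P={6,7}:  v_{6} + v_{7} = 2·v_{0} + 2·v_{2} + v_{3} ; sig = [2:1,2,2]
  P={1,4}:  v_{1} + v_{4} = 3·v_{0} + 2·v_{2} + v_{3} ; sig = [2:1,2,3]
  P={4,7}:  v_{4} + v_{7} = 3·v_{0} + 3·v_{2} + v_{3} ; sig = [2:1,3,3]
  P={0,2,6}:  v_{0} + v_{2} + v_{6} = v_{4} ; sig = [3:1]
  P={3,4,9}:  v_{3} + v_{4} + v_{9} = v_{6} ; sig = [3:1]
  P={3,7,8}:  v_{3} + v_{7} + v_{8} = 2·v_{5} ; sig = [3:2]
  P={0,2,3,9}:  v_{0} + v_{2} + v_{3} + v_{9} = 0 ; sig = [4:]
  P={0,2,3,8}:  v_{0} + v_{2} + v_{3} + v_{8} = v_{5} ; sig = [4:1]

so the primitive-relation signature multiset is
[[2:], [2:1], [2:1], [2:1], [2:1,1], [2:1,1], [2:1,1,1], [2:1,1,1], [2:1,1,2], [2:1,2,2], [2:1,2,2], [2:1,2,3], [2:1,3,3], [3:1], [3:1], [3:2], [4:], [4:1]]


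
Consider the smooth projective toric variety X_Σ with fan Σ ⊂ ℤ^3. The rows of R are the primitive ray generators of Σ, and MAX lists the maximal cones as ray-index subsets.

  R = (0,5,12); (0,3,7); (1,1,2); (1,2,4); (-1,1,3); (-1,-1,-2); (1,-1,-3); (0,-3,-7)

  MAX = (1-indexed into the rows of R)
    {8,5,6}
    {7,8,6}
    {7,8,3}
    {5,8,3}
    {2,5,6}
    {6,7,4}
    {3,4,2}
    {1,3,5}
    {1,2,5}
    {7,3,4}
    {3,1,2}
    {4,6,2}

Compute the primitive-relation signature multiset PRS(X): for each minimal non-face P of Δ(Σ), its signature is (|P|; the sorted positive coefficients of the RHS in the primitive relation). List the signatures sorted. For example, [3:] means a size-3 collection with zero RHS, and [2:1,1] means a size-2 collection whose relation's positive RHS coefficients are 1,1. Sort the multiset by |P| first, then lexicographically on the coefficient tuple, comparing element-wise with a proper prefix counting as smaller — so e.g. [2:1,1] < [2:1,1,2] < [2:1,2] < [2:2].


Δ(Σ) — 8 vertices, 11 min non-faces:

  P = {2,8}:  v_{2} + v_{8} = 0  ⇒ sig = [2:]
  P = {3,6}:  v_{3} + v_{6} = 0  ⇒ sig = [2:]
  P = {5,7}:  v_{5} + v_{7} = 0  ⇒ sig = [2:]
  P = {2,7}:  v_{2} + v_{7} = v_{4}  ⇒ sig = [2:1]
  P = {4,5}:  v_{4} + v_{5} = v_{2}  ⇒ sig = [2:1]
  P = {4,8}:  v_{4} + v_{8} = v_{7}  ⇒ sig = [2:1]
  P = {1,6}:  v_{1} + v_{6} = v_{2} + v_{5}  ⇒ sig = [2:1,1]
  P = {1,7}:  v_{1} + v_{7} = v_{2} + v_{3}  ⇒ sig = [2:1,1]
  P = {1,8}:  v_{1} + v_{8} = v_{3} + v_{5}  ⇒ sig = [2:1,1]
  P = {1,4}:  v_{1} + v_{4} = 2·v_{2} + v_{3}  ⇒ sig = [2:1,2]
  P = {2,3,5}:  v_{2} + v_{3} + v_{5} = v_{1}  ⇒ sig = [3:1]

Sorted signature multiset PRS(X):
{ [2:] ×3,  [2:1] ×3,  [2:1,1] ×3,  [2:1,2],  [3:1] }


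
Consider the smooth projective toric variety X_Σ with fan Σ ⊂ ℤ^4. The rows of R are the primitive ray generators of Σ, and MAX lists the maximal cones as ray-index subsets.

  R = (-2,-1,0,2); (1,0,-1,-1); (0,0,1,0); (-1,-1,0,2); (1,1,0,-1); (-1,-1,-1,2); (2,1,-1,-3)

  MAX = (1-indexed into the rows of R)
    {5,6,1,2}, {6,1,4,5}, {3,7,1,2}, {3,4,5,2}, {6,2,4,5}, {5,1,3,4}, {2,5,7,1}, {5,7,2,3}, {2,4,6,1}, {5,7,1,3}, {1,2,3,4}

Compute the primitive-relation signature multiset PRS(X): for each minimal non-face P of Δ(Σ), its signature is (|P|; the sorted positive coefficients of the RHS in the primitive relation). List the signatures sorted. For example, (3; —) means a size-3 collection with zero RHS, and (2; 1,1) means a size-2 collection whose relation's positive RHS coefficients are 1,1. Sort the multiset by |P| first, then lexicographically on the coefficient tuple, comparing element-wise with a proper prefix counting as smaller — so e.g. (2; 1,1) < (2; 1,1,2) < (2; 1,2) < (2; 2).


Δ(Σ) — 7 vertices, 5 min non-faces:

  {3,6}:  v_{3} + v_{6} = v_{4}  ⟹  sig = (2; 1)
  {4,7}:  v_{4} + v_{7} = v_{2}  ⟹  sig = (2; 1)
  {6,7}:  v_{6} + v_{7} = v_{1} + 2·v_{2} + v_{5}  ⟹  sig = (2; 1,1,2)
  {1,2,3,5}:  v_{1} + v_{2} + v_{3} + v_{5} = 0  ⟹  sig = (4; —)
  {1,2,4,5}:  v_{1} + v_{2} + v_{4} + v_{5} = v_{6}  ⟹  sig = (4; 1)

Sorted signature multiset PRS(X):
{ (2; 1) ×2,  (2; 1,1,2),  (4; —),  (4; 1) }


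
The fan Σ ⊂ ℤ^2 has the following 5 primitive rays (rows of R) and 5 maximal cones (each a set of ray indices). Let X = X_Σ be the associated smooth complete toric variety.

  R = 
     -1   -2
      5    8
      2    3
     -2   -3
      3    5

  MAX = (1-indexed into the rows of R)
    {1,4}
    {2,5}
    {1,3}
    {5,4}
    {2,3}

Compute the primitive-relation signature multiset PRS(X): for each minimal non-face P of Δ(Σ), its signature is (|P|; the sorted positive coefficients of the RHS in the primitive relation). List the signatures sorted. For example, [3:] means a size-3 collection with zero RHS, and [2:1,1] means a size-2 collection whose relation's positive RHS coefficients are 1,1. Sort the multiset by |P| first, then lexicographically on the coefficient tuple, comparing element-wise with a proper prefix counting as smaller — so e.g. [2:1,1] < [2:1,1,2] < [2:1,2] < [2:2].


Primitive collections (5):

  • {3,4}:  v_{3} + v_{4} = 0  →  sig = [2:]
  • {1,5}:  v_{1} + v_{5} = v_{3}  →  sig = [2:1]
  • {2,4}:  v_{2} + v_{4} = v_{5}  →  sig = [2:1]
  • {3,5}:  v_{3} + v_{5} = v_{2}  →  sig = [2:1]
  • {1,2}:  v_{1} + v_{2} = 2·v_{3}  →  sig = [2:2]

so the primitive-relation signature multiset is
    |P|=2: 5 collections, coeffs (), (1), (1), (1), (2)


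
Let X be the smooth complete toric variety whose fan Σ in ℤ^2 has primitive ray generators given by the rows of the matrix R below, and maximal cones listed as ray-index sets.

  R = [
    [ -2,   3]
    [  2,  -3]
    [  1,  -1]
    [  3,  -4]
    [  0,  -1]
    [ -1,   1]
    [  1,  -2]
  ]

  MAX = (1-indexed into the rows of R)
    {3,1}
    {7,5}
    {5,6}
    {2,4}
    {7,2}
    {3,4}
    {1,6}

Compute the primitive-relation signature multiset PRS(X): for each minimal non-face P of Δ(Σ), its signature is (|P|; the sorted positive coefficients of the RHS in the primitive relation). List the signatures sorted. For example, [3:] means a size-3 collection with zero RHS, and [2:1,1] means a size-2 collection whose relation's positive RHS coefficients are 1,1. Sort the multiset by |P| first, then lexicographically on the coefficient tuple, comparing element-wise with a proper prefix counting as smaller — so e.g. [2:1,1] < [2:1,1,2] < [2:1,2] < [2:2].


|primitive collections| = 14. Relations:

  • {1,2}:  v_{1} + v_{2} = 0  so sig = [2:]
  • {3,6}:  v_{3} + v_{6} = 0  so sig = [2:]
  • {1,4}:  v_{1} + v_{4} = v_{3}  so sig = [2:1]
  • {1,7}:  v_{1} + v_{7} = v_{6}  so sig = [2:1]
  • {2,3}:  v_{2} + v_{3} = v_{4}  so sig = [2:1]
  • {2,6}:  v_{2} + v_{6} = v_{7}  so sig = [2:1]
  • {3,5}:  v_{3} + v_{5} = v_{7}  so sig = [2:1]
  • {3,7}:  v_{3} + v_{7} = v_{2}  so sig = [2:1]
  • {4,6}:  v_{4} + v_{6} = v_{2}  so sig = [2:1]
  • {6,7}:  v_{6} + v_{7} = v_{5}  so sig = [2:1]
  • {4,5}:  v_{4} + v_{5} = v_{2} + v_{7}  so sig = [2:1,1]
  • {1,5}:  v_{1} + v_{5} = 2·v_{6}  so sig = [2:2]
  • {2,5}:  v_{2} + v_{5} = 2·v_{7}  so sig = [2:2]
  • {4,7}:  v_{4} + v_{7} = 2·v_{2}  so sig = [2:2]

Sorted signature multiset PRS(X):
{ [2:] ×2,  [2:1] ×8,  [2:1,1],  [2:2] ×3 }


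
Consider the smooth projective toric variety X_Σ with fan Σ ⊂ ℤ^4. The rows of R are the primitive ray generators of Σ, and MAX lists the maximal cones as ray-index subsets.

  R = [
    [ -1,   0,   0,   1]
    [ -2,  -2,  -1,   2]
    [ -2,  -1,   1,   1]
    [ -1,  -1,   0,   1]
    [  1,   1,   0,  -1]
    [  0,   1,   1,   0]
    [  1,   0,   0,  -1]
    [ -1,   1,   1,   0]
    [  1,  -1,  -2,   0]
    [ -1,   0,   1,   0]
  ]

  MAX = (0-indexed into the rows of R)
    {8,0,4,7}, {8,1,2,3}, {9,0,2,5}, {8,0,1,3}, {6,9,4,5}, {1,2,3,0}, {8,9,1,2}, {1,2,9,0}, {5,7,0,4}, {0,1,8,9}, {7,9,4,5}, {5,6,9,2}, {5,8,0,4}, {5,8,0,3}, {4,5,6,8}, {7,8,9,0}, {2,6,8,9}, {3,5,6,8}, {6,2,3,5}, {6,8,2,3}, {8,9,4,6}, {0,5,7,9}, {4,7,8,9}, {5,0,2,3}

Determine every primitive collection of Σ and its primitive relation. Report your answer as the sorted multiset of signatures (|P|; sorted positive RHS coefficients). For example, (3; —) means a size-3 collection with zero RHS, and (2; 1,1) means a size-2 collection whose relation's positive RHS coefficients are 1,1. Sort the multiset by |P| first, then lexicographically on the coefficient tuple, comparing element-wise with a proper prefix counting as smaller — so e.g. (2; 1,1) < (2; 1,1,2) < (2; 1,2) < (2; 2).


Minimal non-faces — 16 found among 10 rays, 24 max cones:

  P={0,6}:  v_{0} + v_{6} = 0  ⇒ sig = (2; —)
  P={3,4}:  v_{3} + v_{4} = 0  ⇒ sig = (2; —)
  P={2,4}:  v_{2} + v_{4} = v_{9}  ⇒ sig = (2; 1)
  P={3,9}:  v_{3} + v_{9} = v_{2}  ⇒ sig = (2; 1)
  P={1,5}:  v_{1} + v_{5} = v_{0} + v_{3}  ⇒ sig = (2; 1,1)
  P={1,6}:  v_{1} + v_{6} = v_{2} + v_{8}  ⇒ sig = (2; 1,1)
  P={3,7}:  v_{3} + v_{7} = v_{0} + v_{9}  ⇒ sig = (2; 1,1)
  P={6,7}:  v_{6} + v_{7} = v_{4} + v_{9}  ⇒ sig = (2; 1,1)
  P={1,4}:  v_{1} + v_{4} = v_{0} + v_{8} + v_{9}  ⇒ sig = (2; 1,1,1)
  P={2,7}:  v_{2} + v_{7} = v_{0} + 2·v_{9}  ⇒ sig = (2; 1,2)
  P={1,7}:  v_{1} + v_{7} = 2·v_{0} + v_{8} + 2·v_{9}  ⇒ sig = (2; 1,2,2)
  P={5,8,9}:  v_{5} + v_{8} + v_{9} = 0  ⇒ sig = (3; —)
  P={0,2,8}:  v_{0} + v_{2} + v_{8} = v_{1}  ⇒ sig = (3; 1)
  P={0,4,9}:  v_{0} + v_{4} + v_{9} = v_{7}  ⇒ sig = (3; 1)
  P={2,5,8}:  v_{2} + v_{5} + v_{8} = v_{3}  ⇒ sig = (3; 1)
  P={5,7,8}:  v_{5} + v_{7} + v_{8} = v_{0} + v_{4}  ⇒ sig = (3; 1,1)

so the primitive-relation signature multiset is
{ (2; —) ×2,  (2; 1) ×2,  (2; 1,1) ×4,  (2; 1,1,1),  (2; 1,2),  (2; 1,2,2),  (3; —),  (3; 1) ×3,  (3; 1,1) }


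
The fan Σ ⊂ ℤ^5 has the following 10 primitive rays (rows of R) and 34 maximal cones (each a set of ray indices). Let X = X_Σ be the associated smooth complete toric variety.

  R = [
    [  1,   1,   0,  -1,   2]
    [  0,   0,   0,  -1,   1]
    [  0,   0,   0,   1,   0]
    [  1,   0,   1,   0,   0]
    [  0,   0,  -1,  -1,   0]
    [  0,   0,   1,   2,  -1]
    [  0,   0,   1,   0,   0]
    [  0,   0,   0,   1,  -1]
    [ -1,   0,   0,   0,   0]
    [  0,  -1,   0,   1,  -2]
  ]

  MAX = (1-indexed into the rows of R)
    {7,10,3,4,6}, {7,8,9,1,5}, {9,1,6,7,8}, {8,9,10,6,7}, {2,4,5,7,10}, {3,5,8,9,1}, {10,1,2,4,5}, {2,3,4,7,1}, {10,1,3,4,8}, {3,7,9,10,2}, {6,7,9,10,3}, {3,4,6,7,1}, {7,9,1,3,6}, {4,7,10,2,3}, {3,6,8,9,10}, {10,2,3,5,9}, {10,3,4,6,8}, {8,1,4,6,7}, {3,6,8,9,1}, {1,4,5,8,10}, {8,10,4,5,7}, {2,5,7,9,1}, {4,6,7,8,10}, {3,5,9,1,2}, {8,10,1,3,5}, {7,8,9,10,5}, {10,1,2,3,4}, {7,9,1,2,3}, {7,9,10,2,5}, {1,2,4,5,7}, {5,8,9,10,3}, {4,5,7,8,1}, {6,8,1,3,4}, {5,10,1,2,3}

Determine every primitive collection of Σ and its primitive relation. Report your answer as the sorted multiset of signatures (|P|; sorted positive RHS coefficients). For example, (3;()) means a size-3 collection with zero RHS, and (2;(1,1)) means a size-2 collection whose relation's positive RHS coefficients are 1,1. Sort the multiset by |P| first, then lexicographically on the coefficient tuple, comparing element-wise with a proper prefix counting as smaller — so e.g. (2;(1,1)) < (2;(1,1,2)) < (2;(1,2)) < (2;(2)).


|primitive collections| = 10. Relations:

  P={2,8}:  v_{2} + v_{8} = 0 ; sig = (2;())
  P={4,9}:  v_{4} + v_{9} = v_{7} ; sig = (2;(1))
  P={5,6}:  v_{5} + v_{6} = v_{8} ; sig = (2;(1))
  P={2,6}:  v_{2} + v_{6} = v_{3} + v_{7} ; sig = (2;(1,1))
  P={1,9,10}:  v_{1} + v_{9} + v_{10} = 0 ; sig = (3;())
  P={3,5,7}:  v_{3} + v_{5} + v_{7} = 0 ; sig = (3;())
  P={1,7,10}:  v_{1} + v_{7} + v_{10} = v_{4} ; sig = (3;(1))
  P={3,7,8}:  v_{3} + v_{7} + v_{8} = v_{6} ; sig = (3;(1))
  P={3,4,5}:  v_{3} + v_{4} + v_{5} = v_{1} + v_{10} ; sig = (3;(1,1))
  P={1,6,10}:  v_{1} + v_{6} + v_{10} = v_{3} + v_{4} + v_{8} ; sig = (3;(1,1,1))

Signatures (|P|; sorted positive RHS coefficients), sorted:
{ (2;()),  (2;(1)) ×2,  (2;(1,1)),  (3;()) ×2,  (3;(1)) ×2,  (3;(1,1)),  (3;(1,1,1)) }


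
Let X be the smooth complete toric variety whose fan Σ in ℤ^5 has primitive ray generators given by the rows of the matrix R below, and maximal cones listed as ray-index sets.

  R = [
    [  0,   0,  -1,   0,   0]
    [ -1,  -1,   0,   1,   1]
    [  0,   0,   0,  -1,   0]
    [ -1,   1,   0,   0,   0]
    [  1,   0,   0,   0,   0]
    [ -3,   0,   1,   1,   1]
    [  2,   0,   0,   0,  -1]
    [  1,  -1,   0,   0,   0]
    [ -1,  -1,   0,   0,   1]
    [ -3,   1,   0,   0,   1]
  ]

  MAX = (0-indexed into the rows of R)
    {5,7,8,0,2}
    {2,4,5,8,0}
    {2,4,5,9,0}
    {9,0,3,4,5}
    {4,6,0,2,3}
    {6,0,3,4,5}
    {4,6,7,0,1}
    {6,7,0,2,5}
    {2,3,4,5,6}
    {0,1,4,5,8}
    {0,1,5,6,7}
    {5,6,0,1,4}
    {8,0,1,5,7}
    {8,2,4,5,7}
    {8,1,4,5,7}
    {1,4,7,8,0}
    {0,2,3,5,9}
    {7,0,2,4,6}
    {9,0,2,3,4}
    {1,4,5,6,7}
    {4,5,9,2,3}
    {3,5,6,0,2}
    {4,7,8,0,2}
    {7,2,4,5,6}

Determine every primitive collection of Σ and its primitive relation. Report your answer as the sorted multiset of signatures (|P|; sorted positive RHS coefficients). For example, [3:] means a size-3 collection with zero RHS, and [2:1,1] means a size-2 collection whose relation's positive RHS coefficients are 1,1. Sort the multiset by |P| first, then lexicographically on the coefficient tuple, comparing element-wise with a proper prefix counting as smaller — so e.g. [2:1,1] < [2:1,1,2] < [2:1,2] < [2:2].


The 12 primitive collections of Σ (r=10, n=5):

  {3,7}:  v_{3} + v_{7} = 0  ⟹  sig = [2:]
  {1,2}:  v_{1} + v_{2} = v_{8}  ⟹  sig = [2:1]
  {6,8}:  v_{6} + v_{8} = v_{7}  ⟹  sig = [2:1]
  {6,9}:  v_{6} + v_{9} = v_{3}  ⟹  sig = [2:1]
  {1,3}:  v_{1} + v_{3} = v_{0} + v_{4} + v_{5}  ⟹  sig = [2:1,1,1]
  {3,8}:  v_{3} + v_{8} = v_{0} + v_{2} + v_{4} + v_{5}  ⟹  sig = [2:1,1,1,1]
  {7,9}:  v_{7} + v_{9} = v_{0} + v_{2} + v_{4} + v_{5}  ⟹  sig = [2:1,1,1,1]
  {1,9}:  v_{1} + v_{9} = 2·v_{0} + v_{2} + 2·v_{4} + 2·v_{5}  ⟹  sig = [2:1,2,2,2]
  {8,9}:  v_{8} + v_{9} = 2·v_{0} + 2·v_{2} + 2·v_{4} + 2·v_{5}  ⟹  sig = [2:2,2,2,2]
  {0,4,5,7}:  v_{0} + v_{4} + v_{5} + v_{7} = v_{1}  ⟹  sig = [4:1]
  {0,2,4,5,6}:  v_{0} + v_{2} + v_{4} + v_{5} + v_{6} = 0  ⟹  sig = [5:]
  {0,2,3,4,5}:  v_{0} + v_{2} + v_{3} + v_{4} + v_{5} = v_{9}  ⟹  sig = [5:1]

Signatures (|P|; sorted positive RHS coefficients), sorted:
    |P|=2: 9 collections, coeffs (), (1), (1), (1), (1,1,1), (1,1,1,1), (1,1,1,1), (1,2,2,2), (2,2,2,2)
    |P|=4: 1 collection, coeffs (1)
    |P|=5: 2 collections, coeffs (), (1)


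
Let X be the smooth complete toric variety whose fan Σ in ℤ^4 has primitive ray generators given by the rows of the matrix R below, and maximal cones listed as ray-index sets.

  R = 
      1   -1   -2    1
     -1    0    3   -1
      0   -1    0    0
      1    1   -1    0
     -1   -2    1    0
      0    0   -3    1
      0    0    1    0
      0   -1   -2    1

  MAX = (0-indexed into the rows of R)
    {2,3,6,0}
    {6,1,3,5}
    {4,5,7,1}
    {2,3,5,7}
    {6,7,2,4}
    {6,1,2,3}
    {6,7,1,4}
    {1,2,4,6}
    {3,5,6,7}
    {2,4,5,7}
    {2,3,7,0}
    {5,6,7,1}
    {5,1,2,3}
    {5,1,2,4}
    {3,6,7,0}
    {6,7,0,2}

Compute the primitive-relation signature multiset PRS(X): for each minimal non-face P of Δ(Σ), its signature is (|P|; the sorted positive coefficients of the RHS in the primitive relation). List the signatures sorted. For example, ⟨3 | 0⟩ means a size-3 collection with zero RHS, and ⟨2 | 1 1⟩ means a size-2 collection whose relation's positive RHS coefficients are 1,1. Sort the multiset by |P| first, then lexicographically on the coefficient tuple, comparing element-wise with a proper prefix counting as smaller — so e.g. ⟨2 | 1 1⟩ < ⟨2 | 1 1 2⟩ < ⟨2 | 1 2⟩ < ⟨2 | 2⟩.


9 minimal non-faces of Δ(Σ) (on 8 rays):

  {3,4}:  v_{3} + v_{4} = v_{2}  ⇒ sig = ⟨2 | 1⟩
  {0,1}:  v_{0} + v_{1} = v_{2} + v_{6}  ⇒ sig = ⟨2 | 1 1⟩
  {0,4}:  v_{0} + v_{4} = 2·v_{2} + v_{6} + v_{7}  ⇒ sig = ⟨2 | 1 1 2⟩
  {0,5}:  v_{0} + v_{5} = v_{3} + 2·v_{7}  ⇒ sig = ⟨2 | 1 2⟩
  {1,3,7}:  v_{1} + v_{3} + v_{7} = 0  ⇒ sig = ⟨3 | 0⟩
  {1,2,7}:  v_{1} + v_{2} + v_{7} = v_{4}  ⇒ sig = ⟨3 | 1⟩
  {2,5,6}:  v_{2} + v_{5} + v_{6} = v_{7}  ⇒ sig = ⟨3 | 1⟩
  {4,5,6}:  v_{4} + v_{5} + v_{6} = v_{1} + 2·v_{7}  ⇒ sig = ⟨3 | 1 2⟩
  {2,3,6,7}:  v_{2} + v_{3} + v_{6} + v_{7} = v_{0}  ⇒ sig = ⟨4 | 1⟩

Hence PRS(X_Σ) =
    |P|=2: 4 collections, coeffs (1), (1,1), (1,1,2), (1,2)
    |P|=3: 4 collections, coeffs (), (1), (1), (1,2)
    |P|=4: 1 collection, coeffs (1)


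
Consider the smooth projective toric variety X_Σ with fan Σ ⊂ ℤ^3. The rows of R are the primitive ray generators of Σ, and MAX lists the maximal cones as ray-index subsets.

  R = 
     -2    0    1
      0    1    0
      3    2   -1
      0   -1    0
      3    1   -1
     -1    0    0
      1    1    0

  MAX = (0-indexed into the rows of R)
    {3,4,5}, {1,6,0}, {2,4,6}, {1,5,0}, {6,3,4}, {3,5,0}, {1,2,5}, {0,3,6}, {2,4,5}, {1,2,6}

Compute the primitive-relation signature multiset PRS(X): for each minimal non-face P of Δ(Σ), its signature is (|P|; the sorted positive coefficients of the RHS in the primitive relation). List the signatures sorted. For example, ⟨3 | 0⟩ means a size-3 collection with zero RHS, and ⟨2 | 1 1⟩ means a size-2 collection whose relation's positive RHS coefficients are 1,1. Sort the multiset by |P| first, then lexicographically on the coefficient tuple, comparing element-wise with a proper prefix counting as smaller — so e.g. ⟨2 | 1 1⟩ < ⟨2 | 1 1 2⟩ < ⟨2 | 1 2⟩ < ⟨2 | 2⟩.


|primitive collections| = 6. Relations:

  P = {1,3}:  v_{1} + v_{3} = 0  so sig = ⟨2 | 0⟩
  P = {0,4}:  v_{0} + v_{4} = v_{6}  so sig = ⟨2 | 1⟩
  P = {1,4}:  v_{1} + v_{4} = v_{2}  so sig = ⟨2 | 1⟩
  P = {2,3}:  v_{2} + v_{3} = v_{4}  so sig = ⟨2 | 1⟩
  P = {5,6}:  v_{5} + v_{6} = v_{1}  so sig = ⟨2 | 1⟩
  P = {0,2}:  v_{0} + v_{2} = v_{1} + v_{6}  so sig = ⟨2 | 1 1⟩

Hence PRS(X_Σ) =
    ⟨2 | 0⟩
    ⟨2 | 1⟩
    ⟨2 | 1⟩
    ⟨2 | 1⟩
    ⟨2 | 1⟩
    ⟨2 | 1 1⟩
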